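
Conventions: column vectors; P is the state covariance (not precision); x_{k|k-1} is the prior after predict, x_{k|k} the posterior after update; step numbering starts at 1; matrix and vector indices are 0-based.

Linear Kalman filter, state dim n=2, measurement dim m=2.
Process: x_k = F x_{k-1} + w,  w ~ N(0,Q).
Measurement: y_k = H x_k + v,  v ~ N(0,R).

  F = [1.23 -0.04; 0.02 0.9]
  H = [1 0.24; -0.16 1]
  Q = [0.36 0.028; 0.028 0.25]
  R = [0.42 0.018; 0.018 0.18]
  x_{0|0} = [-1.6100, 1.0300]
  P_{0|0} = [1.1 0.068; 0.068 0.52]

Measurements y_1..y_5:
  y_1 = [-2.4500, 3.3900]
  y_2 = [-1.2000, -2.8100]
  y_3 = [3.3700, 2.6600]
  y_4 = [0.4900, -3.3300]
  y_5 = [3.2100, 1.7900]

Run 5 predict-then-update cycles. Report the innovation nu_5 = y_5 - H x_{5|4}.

step 1: x^-=[-2.0215, 0.8948]  P^-=[2.0183 0.1116; 0.1116 0.6741]  S=[2.5307 -0.0359; -0.0359 0.8701]  K=[0.8051 -0.2097; 0.1188 0.7591]  nu=[-0.6433, 2.1718]  x^+=[-2.9949, 2.4671]  P^+=[0.3274 0.0291; 0.0291 0.1434]
step 2: x^-=[-3.7824, 2.1605]  P^-=[0.8527 0.0631; 0.0631 0.3674]  S=[1.3241 0.0304; 0.0304 0.5490]  K=[0.6593 -0.1701; 0.0994 0.6453]  nu=[2.0639, -5.5757]  x^+=[-1.4733, -1.2321]  P^+=[0.2681 0.0241; 0.0241 0.1218]
step 3: x^-=[-1.7629, -1.1383]  P^-=[0.7634 0.0569; 0.0569 0.3496]  S=[1.2308 0.0345; 0.0345 0.5310]  K=[0.6359 -0.1642; 0.0966 0.6351]  nu=[5.4061, 3.5163]  x^+=[1.0976, 1.6170]  P^+=[0.2585 0.0233; 0.0233 0.1198]
step 4: x^-=[1.2854, 1.4773]  P^-=[0.7490 0.0558; 0.0558 0.3480]  S=[1.2159 0.0353; 0.0353 0.5293]  K=[0.6318 -0.1632; 0.0962 0.6341]  nu=[-1.1499, -4.6016]  x^+=[1.3098, -1.5513]  P^+=[0.2569 0.0231; 0.0231 0.1196]
step 5: x^-=[1.6730, -1.3700]  P^-=[0.7466 0.0556; 0.0556 0.3478]  S=[1.2133 0.0355; 0.0355 0.5291]  K=[0.6311 -0.1630; 0.0961 0.6341]  nu=[1.8658, 3.4277]  x^+=[2.2917, 0.9826]  P^+=[0.2566 0.0231; 0.0231 0.1196]

innov = [1.8658, 3.4277]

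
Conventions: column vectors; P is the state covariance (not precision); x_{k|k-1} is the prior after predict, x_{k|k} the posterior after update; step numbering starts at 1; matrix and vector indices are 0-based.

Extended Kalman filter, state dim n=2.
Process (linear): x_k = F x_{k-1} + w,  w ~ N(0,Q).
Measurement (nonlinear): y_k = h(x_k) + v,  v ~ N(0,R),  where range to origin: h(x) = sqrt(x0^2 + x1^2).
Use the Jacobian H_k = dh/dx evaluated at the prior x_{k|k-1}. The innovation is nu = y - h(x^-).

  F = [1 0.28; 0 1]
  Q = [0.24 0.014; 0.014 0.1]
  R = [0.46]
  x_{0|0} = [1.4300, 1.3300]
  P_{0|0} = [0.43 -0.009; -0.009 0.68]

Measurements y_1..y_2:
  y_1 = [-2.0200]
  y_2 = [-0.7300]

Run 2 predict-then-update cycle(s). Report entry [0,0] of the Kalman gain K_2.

K[0,0] = -0.3748

step 1: x^-=[1.8024, 1.3300]  P^-=[0.7183 0.1954; 0.1954 0.7800]  H_jac=[0.8046 0.5938]  S=[1.3867]  K=[0.5004; 0.4473]  nu=[-4.2600]  x^+=[-0.3294, -0.5757]  P^+=[0.3710 -0.1150; -0.1150 0.5025]
step 2: x^-=[-0.4906, -0.5757]  P^-=[0.5860 0.0396; 0.0396 0.6025]  H_jac=[-0.6486 -0.7611]  S=[1.0947]  K=[-0.3748; -0.4424]  nu=[-1.4864]  x^+=[0.0664, 0.0819]  P^+=[0.4322 -0.1418; -0.1418 0.3883]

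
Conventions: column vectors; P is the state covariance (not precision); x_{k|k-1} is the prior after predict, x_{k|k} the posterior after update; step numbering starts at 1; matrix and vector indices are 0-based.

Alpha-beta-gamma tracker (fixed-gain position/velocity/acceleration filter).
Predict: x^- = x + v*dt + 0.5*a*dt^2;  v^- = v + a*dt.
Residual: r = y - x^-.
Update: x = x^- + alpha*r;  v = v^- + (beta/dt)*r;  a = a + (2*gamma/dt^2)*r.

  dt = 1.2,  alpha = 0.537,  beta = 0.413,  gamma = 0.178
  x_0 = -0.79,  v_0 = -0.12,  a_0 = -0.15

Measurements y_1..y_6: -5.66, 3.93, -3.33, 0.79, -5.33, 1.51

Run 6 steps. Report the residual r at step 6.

resid = 4.1492

step 1: x_pred=-1.0420  r=-4.6180  x^+=-3.5219  v^+=-1.8894  a^+=-1.2917
step 2: x_pred=-6.7191  r=10.6491  x^+=-1.0005  v^+=0.2257  a^+=1.3410
step 3: x_pred=0.2358  r=-3.5658  x^+=-1.6790  v^+=0.6077  a^+=0.4595
step 4: x_pred=-0.6190  r=1.4090  x^+=0.1376  v^+=1.6440  a^+=0.8078
step 5: x_pred=2.6920  r=-8.0220  x^+=-1.6158  v^+=-0.1476  a^+=-1.1754
step 6: x_pred=-2.6392  r=4.1492  x^+=-0.4111  v^+=-0.1301  a^+=-0.1496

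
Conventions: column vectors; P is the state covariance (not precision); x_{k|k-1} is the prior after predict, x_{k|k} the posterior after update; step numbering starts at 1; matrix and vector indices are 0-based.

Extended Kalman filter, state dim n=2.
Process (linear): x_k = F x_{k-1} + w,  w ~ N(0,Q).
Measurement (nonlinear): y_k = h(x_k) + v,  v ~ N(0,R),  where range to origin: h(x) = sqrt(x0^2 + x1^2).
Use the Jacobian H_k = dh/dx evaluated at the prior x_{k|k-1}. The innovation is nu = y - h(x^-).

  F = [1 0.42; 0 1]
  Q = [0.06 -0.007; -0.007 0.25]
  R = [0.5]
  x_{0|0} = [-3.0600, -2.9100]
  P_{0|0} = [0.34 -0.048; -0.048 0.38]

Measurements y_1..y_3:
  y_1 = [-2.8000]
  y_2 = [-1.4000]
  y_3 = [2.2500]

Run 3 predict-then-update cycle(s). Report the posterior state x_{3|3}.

step 1: x^-=[-4.2822, -2.9100]  P^-=[0.4267 0.1046; 0.1046 0.6300]  H_jac=[-0.8271 -0.5621]  S=[1.0882]  K=[-0.3784; -0.4049]  nu=[-7.9774]  x^+=[-1.2639, 0.3201]  P^+=[0.2709 -0.0621; -0.0621 0.4516]
step 2: x^-=[-1.1295, 0.3201]  P^-=[0.3584 0.1206; 0.1206 0.7016]  H_jac=[-0.9621 0.2727]  S=[0.8207]  K=[-0.3801; 0.0918]  nu=[-2.5739]  x^+=[-0.1510, 0.0839]  P^+=[0.2398 0.1492; 0.1492 0.6947]
step 3: x^-=[-0.1158, 0.0839]  P^-=[0.5477 0.4340; 0.4340 0.9447]  H_jac=[-0.8097 0.5868]  S=[0.7720]  K=[-0.2446; 0.2630]  nu=[2.1070]  x^+=[-0.6311, 0.6380]  P^+=[0.5015 0.4836; 0.4836 0.8913]

x_post = [-0.6311, 0.6380]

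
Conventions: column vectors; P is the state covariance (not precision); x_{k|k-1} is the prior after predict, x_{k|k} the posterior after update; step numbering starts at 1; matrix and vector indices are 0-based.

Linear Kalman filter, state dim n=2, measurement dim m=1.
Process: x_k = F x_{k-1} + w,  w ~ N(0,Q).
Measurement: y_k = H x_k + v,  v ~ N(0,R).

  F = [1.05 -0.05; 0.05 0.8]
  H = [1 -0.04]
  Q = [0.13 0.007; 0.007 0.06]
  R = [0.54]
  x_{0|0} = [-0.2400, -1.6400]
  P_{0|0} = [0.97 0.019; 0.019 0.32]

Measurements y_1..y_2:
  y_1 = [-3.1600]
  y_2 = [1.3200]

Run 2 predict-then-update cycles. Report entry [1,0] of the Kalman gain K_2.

K[1,0] = 0.0266

step 1: x^-=[-0.1700, -1.3240]  P^-=[1.1982 0.0610; 0.0610 0.2687]  S=[1.7338]  K=[0.6897; 0.0290]  nu=[-3.0430]  x^+=[-2.2687, -1.4123]  P^+=[0.3735 0.0264; 0.0264 0.2673]
step 2: x^-=[-2.3116, -1.2432]  P^-=[0.5397 0.0380; 0.0380 0.2341]  S=[1.0770]  K=[0.4997; 0.0266]  nu=[3.5818]  x^+=[-0.5218, -1.1480]  P^+=[0.2708 0.0237; 0.0237 0.2333]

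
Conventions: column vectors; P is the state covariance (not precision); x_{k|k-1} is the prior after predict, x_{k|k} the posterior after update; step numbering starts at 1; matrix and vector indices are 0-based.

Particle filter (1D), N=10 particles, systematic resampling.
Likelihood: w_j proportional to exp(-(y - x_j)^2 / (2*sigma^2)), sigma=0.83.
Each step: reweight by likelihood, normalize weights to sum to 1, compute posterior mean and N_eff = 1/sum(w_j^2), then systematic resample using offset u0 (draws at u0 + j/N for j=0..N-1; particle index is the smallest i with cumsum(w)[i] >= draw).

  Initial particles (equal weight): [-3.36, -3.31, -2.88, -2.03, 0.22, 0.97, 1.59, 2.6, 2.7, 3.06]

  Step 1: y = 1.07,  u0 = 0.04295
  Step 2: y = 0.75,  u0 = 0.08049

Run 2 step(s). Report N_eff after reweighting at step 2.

N_eff = 8.8079

step 1: w=[0.0000, 0.0000, 0.0000, 0.0003, 0.2120, 0.3556, 0.2943, 0.0655, 0.0521, 0.0202]  mean=1.2316  Neff=3.7679  idx=[4, 4, 5, 5, 5, 5, 6, 6, 6, 8]
step 2: w=[0.1109, 0.1109, 0.1313, 0.1313, 0.1313, 0.1313, 0.0815, 0.0815, 0.0815, 0.0086]  mean=0.9701  Neff=8.8079  idx=[0, 1, 2, 3, 3, 4, 5, 6, 7, 8]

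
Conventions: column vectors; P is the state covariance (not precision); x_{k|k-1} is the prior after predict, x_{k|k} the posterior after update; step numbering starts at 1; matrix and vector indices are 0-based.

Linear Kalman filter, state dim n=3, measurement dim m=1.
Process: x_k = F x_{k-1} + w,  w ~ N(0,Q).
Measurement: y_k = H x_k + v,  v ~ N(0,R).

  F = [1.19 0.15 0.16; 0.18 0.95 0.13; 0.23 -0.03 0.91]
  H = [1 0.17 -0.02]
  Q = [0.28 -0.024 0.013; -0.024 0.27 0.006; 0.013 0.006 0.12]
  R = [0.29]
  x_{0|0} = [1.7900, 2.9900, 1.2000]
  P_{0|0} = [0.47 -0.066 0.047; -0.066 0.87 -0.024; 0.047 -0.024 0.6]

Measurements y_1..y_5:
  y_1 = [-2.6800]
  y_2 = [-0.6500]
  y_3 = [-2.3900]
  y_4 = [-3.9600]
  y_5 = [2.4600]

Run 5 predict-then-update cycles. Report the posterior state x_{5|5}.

step 1: x^-=[2.7706, 3.3187, 1.4140]  P^-=[0.9737 0.1412 0.2746; 0.1412 1.0542 0.0460; 0.2746 0.0460 0.6644]  S=[1.3311]  K=[0.7454; 0.2401; 0.2022]  nu=[-5.9865]  x^+=[-1.6916, 1.8816, 0.2035]  P^+=[0.2341 -0.0969 0.0740; -0.0969 0.9775 -0.0186; 0.0740 -0.0186 0.6100]
step 2: x^-=[-1.6982, 1.5095, -0.2603]  P^-=[0.6418 0.0763 0.2420; 0.0763 1.1358 0.0377; 0.2420 0.0377 0.6717]  S=[0.9809]  K=[0.6626; 0.2739; 0.2396]  nu=[0.7864]  x^+=[-1.1772, 1.7249, -0.0720]  P^+=[0.2112 -0.1017 0.0863; -0.1017 1.0623 -0.0267; 0.0863 -0.0267 0.6154]
step 3: x^-=[-1.1536, 1.4174, -0.3880]  P^-=[0.6140 0.0790 0.2489; 0.0790 1.2086 0.0294; 0.2489 0.0294 0.6807]  S=[0.9559]  K=[0.6512; 0.2969; 0.2513]  nu=[-1.4851]  x^+=[-2.1206, 0.9764, -0.7613]  P^+=[0.2087 -0.1059 0.0924; -0.1059 1.1243 -0.0420; 0.0924 -0.0420 0.6204]
step 4: x^-=[-2.4989, 0.4469, -1.2098]  P^-=[0.6121 0.0810 0.2535; 0.0810 1.2597 0.0152; 0.2535 0.0152 0.6882]  S=[0.9561]  K=[0.6493; 0.3084; 0.2534]  nu=[-1.5613]  x^+=[-3.5127, -0.0346, -1.6055]  P^+=[0.2090 -0.1104 0.0962; -0.1104 1.1687 -0.0595; 0.0962 -0.0595 0.6268]
step 5: x^-=[-4.4421, -0.8739, -2.2678]  P^-=[0.6126 0.0800 0.2562; 0.0800 1.2942 -0.0006; 0.2562 -0.0006 0.6962]  S=[0.9573]  K=[0.6488; 0.3134; 0.2529]  nu=[7.0053]  x^+=[0.1032, 1.3214, -0.4959]  P^+=[0.2096 -0.1147 0.0991; -0.1147 1.2002 -0.0765; 0.0991 -0.0765 0.6350]

x_post = [0.1032, 1.3214, -0.4959]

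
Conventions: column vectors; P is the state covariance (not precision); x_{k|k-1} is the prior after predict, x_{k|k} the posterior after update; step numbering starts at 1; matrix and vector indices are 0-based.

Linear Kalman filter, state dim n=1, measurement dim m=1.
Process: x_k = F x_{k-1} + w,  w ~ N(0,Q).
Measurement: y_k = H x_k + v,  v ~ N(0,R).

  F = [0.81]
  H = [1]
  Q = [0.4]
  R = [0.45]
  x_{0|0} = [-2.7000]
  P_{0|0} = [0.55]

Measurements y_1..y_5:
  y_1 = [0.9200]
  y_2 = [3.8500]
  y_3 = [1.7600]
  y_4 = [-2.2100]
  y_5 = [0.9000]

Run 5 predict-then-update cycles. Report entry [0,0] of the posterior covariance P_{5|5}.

step 1: x^-=[-2.1870]  P^-=[0.7609]  S=[1.2109]  K=[0.6284]  nu=[3.1070]  x^+=[-0.2347]  P^+=[0.2828]
step 2: x^-=[-0.1901]  P^-=[0.5855]  S=[1.0355]  K=[0.5654]  nu=[4.0401]  x^+=[2.0943]  P^+=[0.2544]
step 3: x^-=[1.6964]  P^-=[0.5669]  S=[1.0169]  K=[0.5575]  nu=[0.0636]  x^+=[1.7319]  P^+=[0.2509]
step 4: x^-=[1.4028]  P^-=[0.5646]  S=[1.0146]  K=[0.5565]  nu=[-3.6128]  x^+=[-0.6076]  P^+=[0.2504]
step 5: x^-=[-0.4922]  P^-=[0.5643]  S=[1.0143]  K=[0.5563]  nu=[1.3922]  x^+=[0.2823]  P^+=[0.2504]

P_post[0,0] = 0.2504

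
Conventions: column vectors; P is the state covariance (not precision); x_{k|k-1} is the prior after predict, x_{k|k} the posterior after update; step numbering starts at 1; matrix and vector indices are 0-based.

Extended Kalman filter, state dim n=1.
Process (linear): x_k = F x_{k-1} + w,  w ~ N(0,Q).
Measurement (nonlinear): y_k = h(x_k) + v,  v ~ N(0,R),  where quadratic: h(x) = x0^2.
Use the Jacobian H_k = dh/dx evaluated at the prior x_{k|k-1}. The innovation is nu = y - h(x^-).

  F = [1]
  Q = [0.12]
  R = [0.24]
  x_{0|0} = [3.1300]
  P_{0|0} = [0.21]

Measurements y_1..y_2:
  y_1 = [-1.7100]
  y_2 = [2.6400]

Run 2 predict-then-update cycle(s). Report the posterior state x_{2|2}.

step 1: x^-=[3.1300]  P^-=[0.3300]  H_jac=[6.2600]  S=[13.1719]  K=[0.1568]  nu=[-11.5069]  x^+=[1.3253]  P^+=[0.0060]
step 2: x^-=[1.3253]  P^-=[0.1260]  H_jac=[2.6507]  S=[1.1254]  K=[0.2968]  nu=[0.8835]  x^+=[1.5876]  P^+=[0.0269]

x_post = [1.5876]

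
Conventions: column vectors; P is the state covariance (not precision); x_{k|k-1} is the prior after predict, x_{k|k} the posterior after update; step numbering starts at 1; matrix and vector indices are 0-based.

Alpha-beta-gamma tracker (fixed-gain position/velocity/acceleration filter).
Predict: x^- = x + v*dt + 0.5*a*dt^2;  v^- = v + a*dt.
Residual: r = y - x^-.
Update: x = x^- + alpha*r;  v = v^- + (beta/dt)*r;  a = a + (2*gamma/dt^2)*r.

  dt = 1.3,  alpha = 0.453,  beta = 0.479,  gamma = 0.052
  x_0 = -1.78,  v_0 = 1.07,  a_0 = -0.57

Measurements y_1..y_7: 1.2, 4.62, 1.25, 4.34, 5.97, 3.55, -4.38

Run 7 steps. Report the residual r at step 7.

step 1: x_pred=-0.8706  r=2.0706  x^+=0.0674  v^+=1.0920  a^+=-0.4426
step 2: x_pred=1.1129  r=3.5071  x^+=2.7016  v^+=1.8088  a^+=-0.2268
step 3: x_pred=4.8615  r=-3.6115  x^+=3.2255  v^+=0.1834  a^+=-0.4490
step 4: x_pred=3.0844  r=1.2556  x^+=3.6532  v^+=0.0623  a^+=-0.3717
step 5: x_pred=3.4200  r=2.5500  x^+=4.5752  v^+=0.5186  a^+=-0.2148
step 6: x_pred=5.0678  r=-1.5178  x^+=4.3802  v^+=-0.3199  a^+=-0.3082
step 7: x_pred=3.7039  r=-8.0839  x^+=0.0419  v^+=-3.6992  a^+=-0.8057

resid = -8.0839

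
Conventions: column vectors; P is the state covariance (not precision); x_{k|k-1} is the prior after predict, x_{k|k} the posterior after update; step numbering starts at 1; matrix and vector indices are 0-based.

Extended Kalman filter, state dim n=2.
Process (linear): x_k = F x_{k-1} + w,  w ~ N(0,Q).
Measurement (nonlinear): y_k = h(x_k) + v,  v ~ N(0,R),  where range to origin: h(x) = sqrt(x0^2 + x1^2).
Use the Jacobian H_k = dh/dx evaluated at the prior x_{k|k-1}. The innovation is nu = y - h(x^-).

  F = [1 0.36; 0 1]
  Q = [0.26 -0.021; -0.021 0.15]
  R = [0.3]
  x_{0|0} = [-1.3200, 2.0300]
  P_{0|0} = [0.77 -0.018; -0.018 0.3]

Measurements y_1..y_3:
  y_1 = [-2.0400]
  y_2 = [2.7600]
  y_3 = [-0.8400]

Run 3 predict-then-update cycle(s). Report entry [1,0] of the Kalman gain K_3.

step 1: x^-=[-0.5892, 2.0300]  P^-=[1.0559 0.0690; 0.0690 0.4500]  H_jac=[-0.2787 0.9604]  S=[0.7601]  K=[-0.3000; 0.5432]  nu=[-4.1538]  x^+=[0.6571, -0.2265]  P^+=[0.9875 0.1929; 0.1929 0.2257]
step 2: x^-=[0.5755, -0.2265]  P^-=[1.4156 0.2531; 0.2531 0.3757]  H_jac=[0.9305 -0.3662]  S=[1.4037]  K=[0.8724; 0.0698]  nu=[2.1415]  x^+=[2.4439, -0.0770]  P^+=[0.3472 0.1676; 0.1676 0.3688]
step 3: x^-=[2.4161, -0.0770]  P^-=[0.7757 0.2794; 0.2794 0.5188]  H_jac=[0.9995 -0.0318]  S=[1.0577]  K=[0.7246; 0.2484]  nu=[-3.2574]  x^+=[0.0557, -0.8862]  P^+=[0.2203 0.0890; 0.0890 0.4536]

K[1,0] = 0.2484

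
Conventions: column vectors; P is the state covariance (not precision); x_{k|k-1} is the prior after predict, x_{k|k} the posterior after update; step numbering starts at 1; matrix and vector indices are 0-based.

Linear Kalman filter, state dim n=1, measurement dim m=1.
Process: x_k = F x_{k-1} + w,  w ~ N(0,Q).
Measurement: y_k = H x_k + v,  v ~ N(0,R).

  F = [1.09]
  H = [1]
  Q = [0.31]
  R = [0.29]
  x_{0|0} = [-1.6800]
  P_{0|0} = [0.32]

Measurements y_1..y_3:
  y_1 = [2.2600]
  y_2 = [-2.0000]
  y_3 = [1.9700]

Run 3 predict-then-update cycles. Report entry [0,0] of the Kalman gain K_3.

K[0,0] = 0.6489

step 1: x^-=[-1.8312]  P^-=[0.6902]  S=[0.9802]  K=[0.7041]  nu=[4.0912]  x^+=[1.0496]  P^+=[0.2042]
step 2: x^-=[1.1440]  P^-=[0.5526]  S=[0.8426]  K=[0.6558]  nu=[-3.1440]  x^+=[-0.9179]  P^+=[0.1902]
step 3: x^-=[-1.0005]  P^-=[0.5360]  S=[0.8260]  K=[0.6489]  nu=[2.9705]  x^+=[0.9270]  P^+=[0.1882]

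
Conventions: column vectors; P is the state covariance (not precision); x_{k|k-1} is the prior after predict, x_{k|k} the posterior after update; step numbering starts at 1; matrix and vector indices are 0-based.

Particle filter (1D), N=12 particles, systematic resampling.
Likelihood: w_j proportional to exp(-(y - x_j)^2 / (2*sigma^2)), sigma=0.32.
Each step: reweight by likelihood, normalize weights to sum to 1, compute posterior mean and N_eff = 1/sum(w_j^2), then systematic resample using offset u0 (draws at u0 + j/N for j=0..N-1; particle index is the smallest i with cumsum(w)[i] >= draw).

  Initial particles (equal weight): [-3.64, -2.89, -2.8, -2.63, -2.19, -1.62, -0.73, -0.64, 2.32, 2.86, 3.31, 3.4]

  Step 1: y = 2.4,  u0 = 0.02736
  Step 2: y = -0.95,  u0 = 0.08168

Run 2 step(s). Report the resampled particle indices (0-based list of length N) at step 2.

resampled_idx = [0, 1, 2, 2, 3, 4, 5, 5, 6, 7, 8, 8]

step 1: w=[0.0000, 0.0000, 0.0000, 0.0000, 0.0000, 0.0000, 0.0000, 0.0000, 0.7178, 0.2636, 0.0130, 0.0056]  mean=2.4812  Neff=1.7095  idx=[8, 8, 8, 8, 8, 8, 8, 8, 8, 9, 9, 9]
step 2: w=[0.1111, 0.1111, 0.1111, 0.1111, 0.1111, 0.1111, 0.1111, 0.1111, 0.1111, 0.0000, 0.0000, 0.0000]  mean=2.3200  Neff=9.0000  idx=[0, 1, 2, 2, 3, 4, 5, 5, 6, 7, 8, 8]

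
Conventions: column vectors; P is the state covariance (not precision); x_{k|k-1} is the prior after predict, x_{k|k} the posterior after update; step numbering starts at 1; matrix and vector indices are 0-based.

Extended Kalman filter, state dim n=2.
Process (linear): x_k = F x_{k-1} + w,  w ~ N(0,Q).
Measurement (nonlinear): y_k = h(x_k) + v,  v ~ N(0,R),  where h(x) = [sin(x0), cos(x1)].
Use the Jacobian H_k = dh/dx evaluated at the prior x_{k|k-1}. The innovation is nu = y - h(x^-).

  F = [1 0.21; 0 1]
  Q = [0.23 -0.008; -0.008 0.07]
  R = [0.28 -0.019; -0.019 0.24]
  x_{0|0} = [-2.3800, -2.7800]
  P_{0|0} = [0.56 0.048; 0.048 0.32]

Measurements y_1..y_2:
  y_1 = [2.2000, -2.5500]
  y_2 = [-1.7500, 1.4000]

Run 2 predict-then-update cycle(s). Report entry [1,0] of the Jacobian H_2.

step 1: x^-=[-2.9638, -2.7800]  P^-=[0.8243 0.1072; 0.1072 0.3900]  H_jac=[-0.9842 0.0000; 0.0000 0.3538]  S=[1.0785 -0.0563; -0.0563 0.2888]  K=[-0.7530 -0.0156; -0.0736 0.4634]  nu=[2.3769, -1.6147]  x^+=[-4.7286, -3.7032]  P^+=[0.2139 0.0299; 0.0299 0.3183]
step 2: x^-=[-5.5062, -3.7032]  P^-=[0.4705 0.0887; 0.0887 0.3883]  H_jac=[0.7131 0.0000; 0.0000 -0.5325]  S=[0.5192 -0.0527; -0.0527 0.3501]  K=[0.6423 -0.0383; 0.0629 -0.5811]  nu=[-2.4511, 2.2464]  x^+=[-7.1666, -5.1628]  P^+=[0.2532 0.0402; 0.0402 0.2642]

H_jac[1,0] = 0.0000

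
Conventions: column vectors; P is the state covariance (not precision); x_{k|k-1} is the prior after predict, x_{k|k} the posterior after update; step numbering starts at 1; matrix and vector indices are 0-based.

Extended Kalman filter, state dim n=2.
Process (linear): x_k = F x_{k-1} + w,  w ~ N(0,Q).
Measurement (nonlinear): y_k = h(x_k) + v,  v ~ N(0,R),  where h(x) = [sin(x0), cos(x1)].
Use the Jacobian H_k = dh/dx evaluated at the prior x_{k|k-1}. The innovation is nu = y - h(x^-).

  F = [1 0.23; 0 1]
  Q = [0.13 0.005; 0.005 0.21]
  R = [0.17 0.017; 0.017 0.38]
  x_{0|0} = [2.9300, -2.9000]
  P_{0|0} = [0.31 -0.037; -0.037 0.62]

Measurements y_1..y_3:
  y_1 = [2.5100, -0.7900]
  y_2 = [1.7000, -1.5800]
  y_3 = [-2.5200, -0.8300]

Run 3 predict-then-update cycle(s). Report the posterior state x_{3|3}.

x_post = [-1.3944, -3.4087]

step 1: x^-=[2.2630, -2.9000]  P^-=[0.4558 0.1106; 0.1106 0.8300]  H_jac=[-0.6382 0.0000; 0.0000 0.2392]  S=[0.3557 0.0001; 0.0001 0.4275]  K=[-0.8179 0.0621; -0.1986 0.4645]  nu=[1.7402, 0.1810]  x^+=[0.8509, -3.1616]  P^+=[0.2162 0.0405; 0.0405 0.7237]
step 2: x^-=[0.1238, -3.1616]  P^-=[0.4031 0.2120; 0.2120 0.9337]  H_jac=[0.9924 0.0000; 0.0000 -0.0200]  S=[0.5670 0.0128; 0.0128 0.3804]  K=[0.7064 -0.0349; 0.3724 -0.0616]  nu=[1.5765, -0.5802]  x^+=[1.2576, -2.5387]  P^+=[0.1204 0.0627; 0.0627 0.8542]
step 3: x^-=[0.6737, -2.5387]  P^-=[0.3245 0.2642; 0.2642 1.0642]  H_jac=[0.7815 0.0000; 0.0000 0.5670]  S=[0.3682 0.1341; 0.1341 0.7222]  K=[0.6577 0.0853; 0.2751 0.7845]  nu=[-3.1439, -0.0063]  x^+=[-1.3944, -3.4087]  P^+=[0.1449 0.0769; 0.0769 0.5340]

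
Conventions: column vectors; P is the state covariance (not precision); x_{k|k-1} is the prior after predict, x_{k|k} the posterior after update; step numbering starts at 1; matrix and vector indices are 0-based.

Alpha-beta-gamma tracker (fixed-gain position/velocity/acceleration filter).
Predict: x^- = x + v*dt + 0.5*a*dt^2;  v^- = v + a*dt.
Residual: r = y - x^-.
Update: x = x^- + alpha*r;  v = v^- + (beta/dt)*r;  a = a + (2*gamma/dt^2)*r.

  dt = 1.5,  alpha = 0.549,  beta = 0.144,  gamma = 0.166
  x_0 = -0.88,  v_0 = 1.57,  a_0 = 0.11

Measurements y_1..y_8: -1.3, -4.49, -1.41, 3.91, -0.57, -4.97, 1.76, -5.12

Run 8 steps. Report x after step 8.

step 1: x_pred=1.5988  r=-2.8988  x^+=0.0073  v^+=1.4567  a^+=-0.3177
step 2: x_pred=1.8350  r=-6.3250  x^+=-1.6374  v^+=0.3729  a^+=-1.2510
step 3: x_pred=-2.4854  r=1.0754  x^+=-1.8950  v^+=-1.4003  a^+=-1.0923
step 4: x_pred=-5.2244  r=9.1344  x^+=-0.2096  v^+=-2.1619  a^+=0.2555
step 5: x_pred=-3.1651  r=2.5951  x^+=-1.7404  v^+=-1.5295  a^+=0.6384
step 6: x_pred=-3.3165  r=-1.6535  x^+=-4.2243  v^+=-0.7307  a^+=0.3944
step 7: x_pred=-4.8765  r=6.6365  x^+=-1.2331  v^+=0.4981  a^+=1.3737
step 8: x_pred=1.0595  r=-6.1795  x^+=-2.3330  v^+=1.9654  a^+=0.4619

x_post = -2.3330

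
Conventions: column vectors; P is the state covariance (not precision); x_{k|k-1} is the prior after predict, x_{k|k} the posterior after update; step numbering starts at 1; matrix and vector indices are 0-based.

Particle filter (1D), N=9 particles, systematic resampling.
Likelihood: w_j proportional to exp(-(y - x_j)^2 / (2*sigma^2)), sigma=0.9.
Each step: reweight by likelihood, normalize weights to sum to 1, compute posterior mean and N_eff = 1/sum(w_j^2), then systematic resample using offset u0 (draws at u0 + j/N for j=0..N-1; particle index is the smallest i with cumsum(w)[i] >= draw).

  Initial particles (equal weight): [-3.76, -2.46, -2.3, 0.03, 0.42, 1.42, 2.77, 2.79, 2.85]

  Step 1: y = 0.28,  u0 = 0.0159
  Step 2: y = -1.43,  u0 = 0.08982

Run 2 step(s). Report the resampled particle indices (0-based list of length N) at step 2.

step 1: w=[0.0000, 0.0039, 0.0066, 0.3874, 0.3978, 0.1805, 0.0088, 0.0082, 0.0068]  mean=0.4768  Neff=2.9317  idx=[3, 3, 3, 3, 4, 4, 4, 4, 5]
step 2: w=[0.1716, 0.1716, 0.1716, 0.1716, 0.0773, 0.0773, 0.0773, 0.0773, 0.0043]  mean=0.1566  Neff=7.0560  idx=[0, 1, 1, 2, 3, 3, 4, 6, 7]

resampled_idx = [0, 1, 1, 2, 3, 3, 4, 6, 7]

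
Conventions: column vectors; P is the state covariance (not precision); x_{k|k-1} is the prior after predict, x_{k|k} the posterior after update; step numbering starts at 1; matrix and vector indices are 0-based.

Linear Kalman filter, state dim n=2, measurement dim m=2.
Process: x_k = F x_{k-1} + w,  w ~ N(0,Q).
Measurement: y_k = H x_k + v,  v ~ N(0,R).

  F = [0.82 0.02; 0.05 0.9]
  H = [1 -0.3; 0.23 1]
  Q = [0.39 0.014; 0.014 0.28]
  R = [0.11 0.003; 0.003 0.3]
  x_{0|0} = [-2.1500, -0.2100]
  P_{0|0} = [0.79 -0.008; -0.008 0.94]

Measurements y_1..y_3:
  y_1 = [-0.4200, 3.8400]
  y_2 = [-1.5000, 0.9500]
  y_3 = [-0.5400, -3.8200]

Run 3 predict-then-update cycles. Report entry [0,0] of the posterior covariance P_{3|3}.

step 1: x^-=[-1.7672, -0.2965]  P^-=[0.9213 0.0574; 0.0574 1.0427]  S=[1.0907 -0.0445; -0.0445 1.4178]  K=[0.8377 0.2162; -0.2041 0.7383]  nu=[1.2582, 4.5430]  x^+=[0.2691, 2.8009]  P^+=[0.1057 0.0431; 0.0431 0.2110]
step 2: x^-=[0.2767, 2.5343]  P^-=[0.4626 0.0540; 0.0540 0.4550]  S=[0.5812 0.0231; 0.0231 0.8043]  K=[0.7610 0.1775; -0.1654 0.5859]  nu=[-1.0164, -1.6479]  x^+=[-0.7893, 1.7368]  P^+=[0.0944 0.0338; 0.0338 0.1675]
step 3: x^-=[-0.6125, 1.5237]  P^-=[0.4546 0.0459; 0.0459 0.4190]  S=[0.5748 0.0246; 0.0246 0.7641]  K=[0.7596 0.1724; -0.1631 0.5674]  nu=[0.5296, -5.2028]  x^+=[-1.1074, -1.5145]  P^+=[0.0938 0.0324; 0.0324 0.1623]

P_post[0,0] = 0.0938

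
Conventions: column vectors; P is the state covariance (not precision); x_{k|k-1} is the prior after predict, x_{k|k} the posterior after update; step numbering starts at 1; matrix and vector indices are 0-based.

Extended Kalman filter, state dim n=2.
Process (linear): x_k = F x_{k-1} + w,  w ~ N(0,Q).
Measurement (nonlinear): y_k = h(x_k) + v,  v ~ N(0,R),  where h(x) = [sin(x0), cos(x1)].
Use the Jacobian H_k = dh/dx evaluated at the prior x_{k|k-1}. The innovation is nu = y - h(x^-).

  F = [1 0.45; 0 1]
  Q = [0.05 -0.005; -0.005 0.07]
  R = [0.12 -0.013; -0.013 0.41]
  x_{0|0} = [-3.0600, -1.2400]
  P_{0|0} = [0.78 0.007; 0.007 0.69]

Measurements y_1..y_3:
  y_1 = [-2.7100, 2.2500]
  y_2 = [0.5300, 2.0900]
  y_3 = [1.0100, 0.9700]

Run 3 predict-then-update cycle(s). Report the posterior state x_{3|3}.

step 1: x^-=[-3.6180, -1.2400]  P^-=[0.9760 0.3125; 0.3125 0.7600]  H_jac=[-0.8886 0.0000; 0.0000 0.9458]  S=[0.8908 -0.2756; -0.2756 1.0898]  K=[-0.9653 0.0270; -0.1168 0.6300]  nu=[-3.1686, 1.9252]  x^+=[-0.5072, 0.3430]  P^+=[0.1308 0.0250; 0.0250 0.2747]
step 2: x^-=[-0.3528, 0.3430]  P^-=[0.2589 0.1436; 0.1436 0.3447]  H_jac=[0.9384 0.0000; 0.0000 -0.3363]  S=[0.3480 -0.0583; -0.0583 0.4490]  K=[0.6952 -0.0173; 0.3517 -0.2125]  nu=[0.8756, 1.1482]  x^+=[0.2361, 0.4069]  P^+=[0.0891 0.0479; 0.0479 0.2727]
step 3: x^-=[0.4192, 0.4069]  P^-=[0.2375 0.1656; 0.1656 0.3427]  H_jac=[0.9134 0.0000; 0.0000 -0.3957]  S=[0.3181 -0.0729; -0.0729 0.4637]  K=[0.6737 -0.0355; 0.4238 -0.2259]  nu=[0.6030, 0.0516]  x^+=[0.8236, 0.6508]  P^+=[0.0890 0.0589; 0.0589 0.2479]

x_post = [0.8236, 0.6508]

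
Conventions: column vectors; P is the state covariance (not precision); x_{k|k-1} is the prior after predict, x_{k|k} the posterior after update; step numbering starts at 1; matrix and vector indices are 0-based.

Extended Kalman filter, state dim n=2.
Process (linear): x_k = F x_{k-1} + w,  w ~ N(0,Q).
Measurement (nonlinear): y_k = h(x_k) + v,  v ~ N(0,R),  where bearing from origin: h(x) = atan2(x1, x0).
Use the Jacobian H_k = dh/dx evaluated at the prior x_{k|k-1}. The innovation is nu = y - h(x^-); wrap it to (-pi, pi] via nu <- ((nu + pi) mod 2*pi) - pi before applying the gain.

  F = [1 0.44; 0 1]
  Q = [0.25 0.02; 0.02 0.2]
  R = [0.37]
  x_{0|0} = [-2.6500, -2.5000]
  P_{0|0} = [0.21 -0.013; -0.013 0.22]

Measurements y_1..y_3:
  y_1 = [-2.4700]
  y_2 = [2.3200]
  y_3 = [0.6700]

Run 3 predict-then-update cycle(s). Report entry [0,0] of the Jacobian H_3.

step 1: x^-=[-3.7500, -2.5000]  P^-=[0.4912 0.1038; 0.1038 0.4200]  H_jac=[0.1231 -0.1846]  S=[0.3870]  K=[0.1067; -0.1673]  nu=[0.0836]  x^+=[-3.7411, -2.5140]  P^+=[0.4867 0.1107; 0.1107 0.4092]
step 2: x^-=[-4.8472, -2.5140]  P^-=[0.9134 0.3107; 0.3107 0.6092]  H_jac=[0.0843 -0.1626]  S=[0.3841]  K=[0.0690; -0.1896]  nu=[-1.3000]  x^+=[-4.9369, -2.2675]  P^+=[0.9116 0.3158; 0.3158 0.5954]
step 3: x^-=[-5.9346, -2.2675]  P^-=[1.5547 0.5977; 0.5977 0.7954]  H_jac=[0.0562 -0.1470]  S=[0.3822]  K=[-0.0014; -0.2181]  nu=[-2.8366]  x^+=[-5.9306, -1.6488]  P^+=[1.5547 0.5976; 0.5976 0.7772]

H_jac[0,0] = 0.0562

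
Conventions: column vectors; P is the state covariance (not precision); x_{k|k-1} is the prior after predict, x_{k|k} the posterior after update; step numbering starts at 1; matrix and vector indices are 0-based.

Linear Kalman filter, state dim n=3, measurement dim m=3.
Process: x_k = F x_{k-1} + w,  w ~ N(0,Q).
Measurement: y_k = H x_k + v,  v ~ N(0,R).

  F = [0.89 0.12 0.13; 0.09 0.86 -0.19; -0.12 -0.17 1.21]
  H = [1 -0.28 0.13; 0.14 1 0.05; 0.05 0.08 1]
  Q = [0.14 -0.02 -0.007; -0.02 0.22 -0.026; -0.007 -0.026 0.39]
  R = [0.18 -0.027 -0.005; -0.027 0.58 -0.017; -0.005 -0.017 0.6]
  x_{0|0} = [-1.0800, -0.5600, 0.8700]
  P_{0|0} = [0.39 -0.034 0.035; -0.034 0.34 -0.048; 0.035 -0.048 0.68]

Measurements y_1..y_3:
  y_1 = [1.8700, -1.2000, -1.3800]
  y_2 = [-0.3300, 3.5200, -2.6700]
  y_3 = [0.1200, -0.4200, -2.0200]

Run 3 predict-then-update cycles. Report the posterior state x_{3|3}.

step 1: x^-=[-0.9153, -0.7441, 1.2775]  P^-=[0.4646 -0.0066 0.0882; -0.0066 0.5084 -0.2791; 0.0882 -0.2791 1.4092]  S=[0.7553 -0.1279 0.3537; -0.1279 1.0725 -0.1707; 0.3537 -0.1707 1.9778]  K=[0.6804 0.1311 -0.0543; -0.1450 0.4337 -0.0574; 0.1373 -0.0594 0.6738]  nu=[2.4109, -0.3916, -2.5522]  x^+=[0.8123, -1.1171, -0.0879]  P^+=[0.1372 0.0418 -0.0484; 0.0418 0.2538 -0.0635; -0.0484 -0.0635 0.4121]
step 2: x^-=[0.5775, -0.8709, -0.0140]  P^-=[0.2550 0.0414 -0.0281; 0.0414 0.4525 -0.2387; -0.0281 -0.2387 1.0445]  S=[0.4751 -0.1010 0.1722; -0.1010 1.0275 -0.1679; 0.1722 -0.1679 1.6074]  K=[0.5496 0.1189 -0.0540; -0.1331 0.4103 -0.0676; 0.1289 -0.0720 0.6157]  nu=[-1.1495, 4.3108, -2.6152]  x^+=[0.5994, 1.2277, -2.0829]  P^+=[0.1136 0.0415 -0.0461; 0.0415 0.2403 -0.0682; -0.0461 -0.0682 0.3778]
step 3: x^-=[0.4100, 1.5055, -2.8010]  P^-=[0.2359 0.0379 -0.0288; 0.0379 0.4426 -0.2333; -0.0288 -0.2333 0.9948]  S=[0.4556 -0.1040 0.1626; -0.1040 1.0166 -0.1663; 0.1626 -0.1663 1.5583]  K=[0.5308 0.1142 -0.0522; -0.1388 0.4038 -0.0682; 0.1319 -0.0723 0.6040]  nu=[0.4957, -1.8429, 0.6400]  x^+=[0.4293, 0.6490, -2.2158]  P^+=[0.1096 0.0397 -0.0446; 0.0397 0.2369 -0.0681; -0.0446 -0.0681 0.3706]

x_post = [0.4293, 0.6490, -2.2158]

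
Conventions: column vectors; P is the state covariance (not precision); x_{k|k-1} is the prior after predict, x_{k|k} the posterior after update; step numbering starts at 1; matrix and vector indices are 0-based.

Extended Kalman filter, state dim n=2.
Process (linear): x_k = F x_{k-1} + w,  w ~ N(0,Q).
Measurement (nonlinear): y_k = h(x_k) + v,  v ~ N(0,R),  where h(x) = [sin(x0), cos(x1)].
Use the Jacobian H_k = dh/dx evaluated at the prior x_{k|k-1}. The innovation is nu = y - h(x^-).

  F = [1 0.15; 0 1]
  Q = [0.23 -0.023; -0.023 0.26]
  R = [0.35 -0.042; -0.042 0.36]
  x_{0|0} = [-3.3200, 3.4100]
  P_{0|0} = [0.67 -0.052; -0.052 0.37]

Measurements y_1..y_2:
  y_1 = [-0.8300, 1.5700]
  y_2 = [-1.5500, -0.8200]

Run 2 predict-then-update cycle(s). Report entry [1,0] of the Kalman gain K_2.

K[1,0] = 0.0493

step 1: x^-=[-2.8085, 3.4100]  P^-=[0.8927 -0.0195; -0.0195 0.6300]  H_jac=[-0.9450 0.0000; 0.0000 0.2652]  S=[1.1473 -0.0371; -0.0371 0.4043]  K=[-0.7380 -0.0805; 0.0295 0.4159]  nu=[-0.5030, 2.5342]  x^+=[-2.6414, 4.4492]  P^+=[0.2697 0.0076; 0.0076 0.5600]
step 2: x^-=[-1.9740, 4.4492]  P^-=[0.5146 0.0685; 0.0685 0.8200]  H_jac=[-0.3923 0.0000; 0.0000 0.9656]  S=[0.4292 -0.0680; -0.0680 1.1245]  K=[-0.4655 0.0307; 0.0493 0.7071]  nu=[-0.6302, -0.5599]  x^+=[-1.6978, 4.0223]  P^+=[0.4186 0.0317; 0.0317 0.2615]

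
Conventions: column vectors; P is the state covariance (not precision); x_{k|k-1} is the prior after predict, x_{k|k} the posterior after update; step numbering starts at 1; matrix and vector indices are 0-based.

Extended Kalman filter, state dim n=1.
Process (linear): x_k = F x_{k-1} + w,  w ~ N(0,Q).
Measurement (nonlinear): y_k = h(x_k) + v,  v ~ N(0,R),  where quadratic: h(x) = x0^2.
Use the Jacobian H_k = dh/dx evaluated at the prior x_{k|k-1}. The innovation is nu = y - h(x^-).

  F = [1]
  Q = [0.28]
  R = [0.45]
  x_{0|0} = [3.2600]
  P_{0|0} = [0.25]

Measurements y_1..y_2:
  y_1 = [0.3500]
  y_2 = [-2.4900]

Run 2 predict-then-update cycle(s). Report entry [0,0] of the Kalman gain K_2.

K[0,0] = 0.2577

step 1: x^-=[3.2600]  P^-=[0.5300]  H_jac=[6.5200]  S=[22.9805]  K=[0.1504]  nu=[-10.2776]  x^+=[1.7145]  P^+=[0.0104]
step 2: x^-=[1.7145]  P^-=[0.2904]  H_jac=[3.4291]  S=[3.8645]  K=[0.2577]  nu=[-5.4297]  x^+=[0.3155]  P^+=[0.0338]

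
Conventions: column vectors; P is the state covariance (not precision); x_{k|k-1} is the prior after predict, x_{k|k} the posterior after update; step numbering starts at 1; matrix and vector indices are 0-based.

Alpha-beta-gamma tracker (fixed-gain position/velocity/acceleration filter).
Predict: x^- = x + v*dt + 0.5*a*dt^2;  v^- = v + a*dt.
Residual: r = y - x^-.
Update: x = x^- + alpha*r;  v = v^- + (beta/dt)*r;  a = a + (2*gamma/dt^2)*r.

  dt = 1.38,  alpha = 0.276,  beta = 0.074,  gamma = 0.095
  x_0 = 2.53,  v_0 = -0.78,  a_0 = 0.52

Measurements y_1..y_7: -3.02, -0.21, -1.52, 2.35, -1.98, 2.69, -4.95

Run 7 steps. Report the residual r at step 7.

resid = -5.7697

step 1: x_pred=1.9487  r=-4.9687  x^+=0.5774  v^+=-0.3288  a^+=0.0243
step 2: x_pred=0.1467  r=-0.3567  x^+=0.0482  v^+=-0.3145  a^+=-0.0113
step 3: x_pred=-0.3965  r=-1.1235  x^+=-0.7066  v^+=-0.3903  a^+=-0.1234
step 4: x_pred=-1.3627  r=3.7127  x^+=-0.3380  v^+=-0.3615  a^+=0.2470
step 5: x_pred=-0.6017  r=-1.3783  x^+=-0.9821  v^+=-0.0946  a^+=0.1095
step 6: x_pred=-1.0084  r=3.6984  x^+=0.0124  v^+=0.2549  a^+=0.4785
step 7: x_pred=0.8197  r=-5.7697  x^+=-0.7727  v^+=0.6058  a^+=-0.0972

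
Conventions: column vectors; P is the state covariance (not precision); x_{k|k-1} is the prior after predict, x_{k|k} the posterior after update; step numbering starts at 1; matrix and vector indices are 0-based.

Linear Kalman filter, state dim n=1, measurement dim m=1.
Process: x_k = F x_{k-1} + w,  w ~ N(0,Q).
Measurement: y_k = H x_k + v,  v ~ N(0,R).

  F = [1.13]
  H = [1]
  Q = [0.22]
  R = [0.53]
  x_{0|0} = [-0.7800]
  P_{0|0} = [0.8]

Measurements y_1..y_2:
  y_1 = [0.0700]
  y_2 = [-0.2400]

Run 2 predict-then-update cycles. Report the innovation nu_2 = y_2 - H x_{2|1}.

innov = [0.0025]

step 1: x^-=[-0.8814]  P^-=[1.2415]  S=[1.7715]  K=[0.7008]  nu=[0.9514]  x^+=[-0.2146]  P^+=[0.3714]
step 2: x^-=[-0.2425]  P^-=[0.6943]  S=[1.2243]  K=[0.5671]  nu=[0.0025]  x^+=[-0.2411]  P^+=[0.3006]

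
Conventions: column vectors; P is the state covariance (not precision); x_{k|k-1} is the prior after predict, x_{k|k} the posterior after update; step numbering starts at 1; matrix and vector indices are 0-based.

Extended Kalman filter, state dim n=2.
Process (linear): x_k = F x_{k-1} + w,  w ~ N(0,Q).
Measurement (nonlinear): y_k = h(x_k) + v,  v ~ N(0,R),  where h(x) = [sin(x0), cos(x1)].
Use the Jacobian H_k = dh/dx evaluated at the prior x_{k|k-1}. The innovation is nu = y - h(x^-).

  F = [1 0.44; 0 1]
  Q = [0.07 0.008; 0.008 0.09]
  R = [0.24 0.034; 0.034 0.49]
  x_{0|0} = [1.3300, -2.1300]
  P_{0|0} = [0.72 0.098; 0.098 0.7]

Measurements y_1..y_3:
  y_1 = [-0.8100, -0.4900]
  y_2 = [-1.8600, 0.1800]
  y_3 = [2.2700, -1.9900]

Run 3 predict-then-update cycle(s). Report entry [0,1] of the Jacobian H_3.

H_jac[0,1] = 0.0000

step 1: x^-=[0.3928, -2.1300]  P^-=[1.0118 0.4140; 0.4140 0.7900]  H_jac=[0.9238 0.0000; 0.0000 0.8477]  S=[1.1035 0.3582; 0.3582 1.0577]  K=[0.8306 0.0505; 0.1585 0.5795]  nu=[-1.1928, 0.0405]  x^+=[-0.5959, -2.2956]  P^+=[0.2176 0.0625; 0.0625 0.3413]
step 2: x^-=[-1.6060, -2.2956]  P^-=[0.4087 0.2207; 0.2207 0.4313]  H_jac=[-0.0352 0.0000; 0.0000 0.7487]  S=[0.2405 0.0282; 0.0282 0.7317]  K=[-0.0866 0.2291; -0.0844 0.4445]  nu=[-0.8606, 0.8430]  x^+=[-1.3383, -1.8482]  P^+=[0.3696 0.1460; 0.1460 0.2871]
step 3: x^-=[-2.1515, -1.8482]  P^-=[0.6237 0.2804; 0.2804 0.3771]  H_jac=[-0.5486 0.0000; 0.0000 0.9618]  S=[0.4277 -0.1139; -0.1139 0.8388]  K=[-0.7412 0.2208; -0.2536 0.3979]  nu=[3.1061, -1.7161]  x^+=[-4.8326, -3.3189]  P^+=[0.3106 0.0863; 0.0863 0.1938]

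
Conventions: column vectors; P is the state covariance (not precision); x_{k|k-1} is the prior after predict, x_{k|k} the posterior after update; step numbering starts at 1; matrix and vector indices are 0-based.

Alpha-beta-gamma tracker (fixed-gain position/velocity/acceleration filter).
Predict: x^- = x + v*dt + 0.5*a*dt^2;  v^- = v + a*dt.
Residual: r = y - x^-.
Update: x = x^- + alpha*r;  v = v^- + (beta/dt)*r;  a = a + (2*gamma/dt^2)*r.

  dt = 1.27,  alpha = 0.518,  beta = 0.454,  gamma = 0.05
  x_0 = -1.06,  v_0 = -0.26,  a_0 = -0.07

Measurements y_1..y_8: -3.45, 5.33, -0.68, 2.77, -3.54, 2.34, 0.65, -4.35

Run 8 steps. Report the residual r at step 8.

step 1: x_pred=-1.4467  r=-2.0033  x^+=-2.4844  v^+=-1.0651  a^+=-0.1942
step 2: x_pred=-3.9936  r=9.3236  x^+=0.8360  v^+=2.0213  a^+=0.3839
step 3: x_pred=3.7126  r=-4.3926  x^+=1.4373  v^+=0.9385  a^+=0.1115
step 4: x_pred=2.7191  r=0.0509  x^+=2.7455  v^+=1.0983  a^+=0.1147
step 5: x_pred=4.2328  r=-7.7728  x^+=0.2065  v^+=-1.5347  a^+=-0.3672
step 6: x_pred=-2.0387  r=4.3787  x^+=0.2295  v^+=-0.4358  a^+=-0.0958
step 7: x_pred=-0.4012  r=1.0512  x^+=0.1433  v^+=-0.1816  a^+=-0.0306
step 8: x_pred=-0.1120  r=-4.2380  x^+=-2.3073  v^+=-1.7355  a^+=-0.2934

resid = -4.2380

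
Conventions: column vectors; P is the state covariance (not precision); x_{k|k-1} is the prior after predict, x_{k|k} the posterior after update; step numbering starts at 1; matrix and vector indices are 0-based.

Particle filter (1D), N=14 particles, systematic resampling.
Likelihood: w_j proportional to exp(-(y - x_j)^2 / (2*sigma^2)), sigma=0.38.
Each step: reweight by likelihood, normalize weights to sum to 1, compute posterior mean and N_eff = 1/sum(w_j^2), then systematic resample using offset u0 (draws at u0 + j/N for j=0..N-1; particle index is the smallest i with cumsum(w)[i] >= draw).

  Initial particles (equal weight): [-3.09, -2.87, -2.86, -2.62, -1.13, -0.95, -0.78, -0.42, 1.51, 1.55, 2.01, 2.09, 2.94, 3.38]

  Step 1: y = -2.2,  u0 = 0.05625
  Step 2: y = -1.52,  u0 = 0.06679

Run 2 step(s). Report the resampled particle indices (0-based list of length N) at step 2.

resampled_idx = [8, 11, 13, 13, 13, 13, 13, 13, 13, 13, 13, 13, 13, 13]

step 1: w=[0.0605, 0.1986, 0.2079, 0.5101, 0.0178, 0.0042, 0.0009, 0.0000, 0.0000, 0.0000, 0.0000, 0.0000, 0.0000, 0.0000]  mean=-2.7127  Neff=2.8830  idx=[0, 1, 1, 2, 2, 2, 3, 3, 3, 3, 3, 3, 3, 4]
step 2: w=[0.0003, 0.0026, 0.0026, 0.0028, 0.0028, 0.0028, 0.0214, 0.0214, 0.0214, 0.0214, 0.0214, 0.0214, 0.0214, 0.8360]  mean=-1.3778  Neff=1.4242  idx=[8, 11, 13, 13, 13, 13, 13, 13, 13, 13, 13, 13, 13, 13]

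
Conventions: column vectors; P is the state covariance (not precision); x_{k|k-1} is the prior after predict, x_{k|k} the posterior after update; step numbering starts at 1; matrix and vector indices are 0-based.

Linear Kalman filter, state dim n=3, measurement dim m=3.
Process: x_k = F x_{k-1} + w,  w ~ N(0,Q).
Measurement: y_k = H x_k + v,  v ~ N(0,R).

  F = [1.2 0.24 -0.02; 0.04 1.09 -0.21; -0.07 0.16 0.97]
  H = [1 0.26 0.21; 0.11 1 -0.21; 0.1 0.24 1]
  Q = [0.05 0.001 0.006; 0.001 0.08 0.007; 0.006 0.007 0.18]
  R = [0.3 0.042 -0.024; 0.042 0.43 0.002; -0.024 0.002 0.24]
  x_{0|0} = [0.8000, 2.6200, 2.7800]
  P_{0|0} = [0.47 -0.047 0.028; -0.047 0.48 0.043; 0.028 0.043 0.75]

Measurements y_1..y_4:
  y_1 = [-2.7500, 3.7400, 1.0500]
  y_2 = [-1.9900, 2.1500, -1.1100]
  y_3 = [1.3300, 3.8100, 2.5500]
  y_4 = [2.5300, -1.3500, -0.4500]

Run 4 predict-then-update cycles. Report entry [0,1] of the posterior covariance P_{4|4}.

P_post[0,1] = -0.0023

step 1: x^-=[1.5332, 2.3040, 3.0598]  P^-=[0.7259 0.0802 0.0047; 0.0802 0.6599 -0.0146; 0.0047 -0.0146 0.9109]  S=[1.1528 0.3326 0.3026; 0.3326 1.1624 -0.0262; 0.3026 -0.0262 1.1939]  K=[0.6921 -0.0634 -0.0960; 0.0134 0.5772 0.1364; 0.0166 -0.1644 0.7526]  nu=[-5.5248, 1.9099, -2.7161]  x^+=[-2.1511, 2.9618, 0.6102]  P^+=[0.2277 -0.0348 -0.0542; -0.0348 0.2481 -0.0225; -0.0542 -0.0225 0.1907]
step 2: x^-=[-1.8827, 3.0141, 1.2163]  P^-=[0.3750 0.0471 -0.0817; 0.0471 0.3917 -0.0127; -0.0817 -0.0127 0.3681]  S=[0.7065 0.2306 0.0404; 0.2306 0.8620 0.0095; 0.0404 0.0095 0.6142]  K=[0.5354 -0.0199 -0.0885; 0.0535 0.4478 0.1296; -0.0052 -0.1199 0.5832]  nu=[-1.1464, -0.4016, -2.8614]  x^+=[-2.2353, 2.4020, -0.3984]  P^+=[0.1761 -0.0157 -0.0480; -0.0157 0.1938 -0.0142; -0.0480 -0.0142 0.1481]
step 3: x^-=[-2.0979, 2.6125, 0.1544]  P^-=[0.3082 0.0533 -0.0661; 0.0533 0.3230 -0.0059; -0.0661 -0.0059 0.3276]  S=[0.6437 0.2117 0.0406; 0.2117 0.7885 0.0094; 0.0406 0.0094 0.5758]  K=[0.4835 -0.0008 -0.0732; 0.0728 0.3977 0.1221; 0.0033 -0.1115 0.5566]  nu=[2.7162, 1.4607, 1.9784]  x^+=[-0.9305, 3.6327, 1.1017]  P^+=[0.1576 -0.0066 -0.0434; -0.0066 0.1724 -0.0124; -0.0434 -0.0124 0.1406]
step 4: x^-=[-0.2667, 3.6911, 1.7150]  P^-=[0.2853 0.0574 -0.0579; 0.0574 0.2971 -0.0065; -0.0579 -0.0065 0.3197]  S=[0.6244 0.2054 0.0444; 0.2054 0.7627 0.0052; 0.0444 0.0052 0.5677]  K=[0.4633 0.0080 -0.0637; 0.0814 0.3770 0.1144; 0.0096 -0.1113 0.5504]  nu=[1.4769, -4.6516, -3.0242]  x^+=[0.5729, 1.7118, 0.5823]  P^+=[0.1500 -0.0023 -0.0408; -0.0023 0.1633 -0.0127; -0.0408 -0.0127 0.1388]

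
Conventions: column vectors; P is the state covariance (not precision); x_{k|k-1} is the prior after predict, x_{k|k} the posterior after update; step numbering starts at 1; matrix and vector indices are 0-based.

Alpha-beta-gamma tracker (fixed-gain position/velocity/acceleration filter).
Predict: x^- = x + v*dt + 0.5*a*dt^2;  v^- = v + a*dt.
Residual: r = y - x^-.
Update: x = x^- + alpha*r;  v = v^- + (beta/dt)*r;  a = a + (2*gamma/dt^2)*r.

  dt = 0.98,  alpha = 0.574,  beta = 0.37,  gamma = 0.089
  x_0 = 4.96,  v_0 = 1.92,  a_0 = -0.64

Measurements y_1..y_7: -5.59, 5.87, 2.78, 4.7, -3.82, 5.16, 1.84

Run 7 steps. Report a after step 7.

a_post = 0.6513

step 1: x_pred=6.5343  r=-12.1243  x^+=-0.4251  v^+=-3.2847  a^+=-2.8871
step 2: x_pred=-5.0305  r=10.9005  x^+=1.2264  v^+=-1.9986  a^+=-0.8668
step 3: x_pred=-1.1485  r=3.9285  x^+=1.1065  v^+=-1.3649  a^+=-0.1387
step 4: x_pred=-0.2977  r=4.9977  x^+=2.5710  v^+=0.3861  a^+=0.7876
step 5: x_pred=3.3275  r=-7.1475  x^+=-0.7752  v^+=-1.5407  a^+=-0.5372
step 6: x_pred=-2.5429  r=7.7029  x^+=1.8785  v^+=0.8412  a^+=0.8905
step 7: x_pred=3.1305  r=-1.2905  x^+=2.3898  v^+=1.2266  a^+=0.6513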